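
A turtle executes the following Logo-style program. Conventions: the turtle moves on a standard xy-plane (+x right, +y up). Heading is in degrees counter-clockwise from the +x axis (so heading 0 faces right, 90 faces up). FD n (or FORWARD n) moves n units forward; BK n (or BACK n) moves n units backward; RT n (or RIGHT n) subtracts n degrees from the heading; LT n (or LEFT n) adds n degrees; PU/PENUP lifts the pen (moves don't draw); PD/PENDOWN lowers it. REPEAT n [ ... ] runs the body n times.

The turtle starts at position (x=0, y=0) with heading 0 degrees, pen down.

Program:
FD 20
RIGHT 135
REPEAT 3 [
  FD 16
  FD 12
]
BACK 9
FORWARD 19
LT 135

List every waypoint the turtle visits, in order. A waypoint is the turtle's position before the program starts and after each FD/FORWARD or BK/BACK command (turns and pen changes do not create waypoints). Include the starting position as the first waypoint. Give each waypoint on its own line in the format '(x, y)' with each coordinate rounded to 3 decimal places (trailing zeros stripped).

Answer: (0, 0)
(20, 0)
(8.686, -11.314)
(0.201, -19.799)
(-11.113, -31.113)
(-19.598, -39.598)
(-30.912, -50.912)
(-39.397, -59.397)
(-33.033, -53.033)
(-46.468, -66.468)

Derivation:
Executing turtle program step by step:
Start: pos=(0,0), heading=0, pen down
FD 20: (0,0) -> (20,0) [heading=0, draw]
RT 135: heading 0 -> 225
REPEAT 3 [
  -- iteration 1/3 --
  FD 16: (20,0) -> (8.686,-11.314) [heading=225, draw]
  FD 12: (8.686,-11.314) -> (0.201,-19.799) [heading=225, draw]
  -- iteration 2/3 --
  FD 16: (0.201,-19.799) -> (-11.113,-31.113) [heading=225, draw]
  FD 12: (-11.113,-31.113) -> (-19.598,-39.598) [heading=225, draw]
  -- iteration 3/3 --
  FD 16: (-19.598,-39.598) -> (-30.912,-50.912) [heading=225, draw]
  FD 12: (-30.912,-50.912) -> (-39.397,-59.397) [heading=225, draw]
]
BK 9: (-39.397,-59.397) -> (-33.033,-53.033) [heading=225, draw]
FD 19: (-33.033,-53.033) -> (-46.468,-66.468) [heading=225, draw]
LT 135: heading 225 -> 0
Final: pos=(-46.468,-66.468), heading=0, 9 segment(s) drawn
Waypoints (10 total):
(0, 0)
(20, 0)
(8.686, -11.314)
(0.201, -19.799)
(-11.113, -31.113)
(-19.598, -39.598)
(-30.912, -50.912)
(-39.397, -59.397)
(-33.033, -53.033)
(-46.468, -66.468)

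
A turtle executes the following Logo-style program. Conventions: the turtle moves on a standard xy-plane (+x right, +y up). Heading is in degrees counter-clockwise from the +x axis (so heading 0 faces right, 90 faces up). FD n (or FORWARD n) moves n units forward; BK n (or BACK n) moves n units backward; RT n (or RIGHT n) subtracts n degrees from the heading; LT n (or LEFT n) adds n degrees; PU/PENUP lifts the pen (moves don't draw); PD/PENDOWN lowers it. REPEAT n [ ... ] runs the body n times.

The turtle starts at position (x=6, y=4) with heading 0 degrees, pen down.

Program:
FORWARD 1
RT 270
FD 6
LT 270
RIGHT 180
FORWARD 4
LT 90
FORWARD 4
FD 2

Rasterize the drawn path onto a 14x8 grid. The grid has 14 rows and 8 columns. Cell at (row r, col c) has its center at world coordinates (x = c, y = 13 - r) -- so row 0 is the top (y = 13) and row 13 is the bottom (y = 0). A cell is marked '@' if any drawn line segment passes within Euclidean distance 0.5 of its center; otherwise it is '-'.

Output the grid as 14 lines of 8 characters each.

Answer: --------
--------
--------
---@@@@@
---@---@
---@---@
---@---@
---@---@
---@---@
---@--@@
--------
--------
--------
--------

Derivation:
Segment 0: (6,4) -> (7,4)
Segment 1: (7,4) -> (7,10)
Segment 2: (7,10) -> (3,10)
Segment 3: (3,10) -> (3,6)
Segment 4: (3,6) -> (3,4)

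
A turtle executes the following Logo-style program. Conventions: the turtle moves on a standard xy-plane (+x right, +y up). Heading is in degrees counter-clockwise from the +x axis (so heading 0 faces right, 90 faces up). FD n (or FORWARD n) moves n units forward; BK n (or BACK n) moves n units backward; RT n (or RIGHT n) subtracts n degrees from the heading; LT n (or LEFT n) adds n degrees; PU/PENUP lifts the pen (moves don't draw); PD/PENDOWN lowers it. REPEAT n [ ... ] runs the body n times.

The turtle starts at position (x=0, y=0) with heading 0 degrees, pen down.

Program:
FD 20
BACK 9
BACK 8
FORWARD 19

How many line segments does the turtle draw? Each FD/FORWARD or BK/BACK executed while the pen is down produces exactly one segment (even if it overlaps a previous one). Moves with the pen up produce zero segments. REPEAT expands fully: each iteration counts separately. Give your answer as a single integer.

Executing turtle program step by step:
Start: pos=(0,0), heading=0, pen down
FD 20: (0,0) -> (20,0) [heading=0, draw]
BK 9: (20,0) -> (11,0) [heading=0, draw]
BK 8: (11,0) -> (3,0) [heading=0, draw]
FD 19: (3,0) -> (22,0) [heading=0, draw]
Final: pos=(22,0), heading=0, 4 segment(s) drawn
Segments drawn: 4

Answer: 4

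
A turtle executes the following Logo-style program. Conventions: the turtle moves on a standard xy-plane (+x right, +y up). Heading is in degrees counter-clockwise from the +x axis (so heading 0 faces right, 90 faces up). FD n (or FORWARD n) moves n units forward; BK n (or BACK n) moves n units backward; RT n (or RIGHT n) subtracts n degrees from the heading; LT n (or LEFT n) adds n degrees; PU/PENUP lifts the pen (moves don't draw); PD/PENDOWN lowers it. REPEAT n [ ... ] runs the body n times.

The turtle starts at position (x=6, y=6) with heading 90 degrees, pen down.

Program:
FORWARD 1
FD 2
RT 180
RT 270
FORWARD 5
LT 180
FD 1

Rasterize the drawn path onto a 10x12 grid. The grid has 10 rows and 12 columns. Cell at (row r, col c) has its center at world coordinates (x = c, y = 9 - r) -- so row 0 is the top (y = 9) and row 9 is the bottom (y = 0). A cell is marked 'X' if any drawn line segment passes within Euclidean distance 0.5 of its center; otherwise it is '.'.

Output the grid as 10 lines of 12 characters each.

Segment 0: (6,6) -> (6,7)
Segment 1: (6,7) -> (6,9)
Segment 2: (6,9) -> (11,9)
Segment 3: (11,9) -> (10,9)

Answer: ......XXXXXX
......X.....
......X.....
......X.....
............
............
............
............
............
............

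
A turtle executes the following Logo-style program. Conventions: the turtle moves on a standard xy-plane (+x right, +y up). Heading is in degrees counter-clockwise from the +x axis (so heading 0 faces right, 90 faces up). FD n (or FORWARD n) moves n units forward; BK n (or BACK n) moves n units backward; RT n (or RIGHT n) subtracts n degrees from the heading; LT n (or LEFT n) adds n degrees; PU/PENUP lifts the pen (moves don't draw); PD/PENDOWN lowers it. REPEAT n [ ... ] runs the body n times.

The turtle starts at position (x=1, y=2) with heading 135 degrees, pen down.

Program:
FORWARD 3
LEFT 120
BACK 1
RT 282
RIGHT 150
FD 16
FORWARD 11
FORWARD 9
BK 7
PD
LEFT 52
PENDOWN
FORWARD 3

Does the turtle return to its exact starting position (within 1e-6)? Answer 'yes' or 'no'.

Executing turtle program step by step:
Start: pos=(1,2), heading=135, pen down
FD 3: (1,2) -> (-1.121,4.121) [heading=135, draw]
LT 120: heading 135 -> 255
BK 1: (-1.121,4.121) -> (-0.863,5.087) [heading=255, draw]
RT 282: heading 255 -> 333
RT 150: heading 333 -> 183
FD 16: (-0.863,5.087) -> (-16.841,4.25) [heading=183, draw]
FD 11: (-16.841,4.25) -> (-27.825,3.674) [heading=183, draw]
FD 9: (-27.825,3.674) -> (-36.813,3.203) [heading=183, draw]
BK 7: (-36.813,3.203) -> (-29.823,3.57) [heading=183, draw]
PD: pen down
LT 52: heading 183 -> 235
PD: pen down
FD 3: (-29.823,3.57) -> (-31.543,1.112) [heading=235, draw]
Final: pos=(-31.543,1.112), heading=235, 7 segment(s) drawn

Start position: (1, 2)
Final position: (-31.543, 1.112)
Distance = 32.556; >= 1e-6 -> NOT closed

Answer: no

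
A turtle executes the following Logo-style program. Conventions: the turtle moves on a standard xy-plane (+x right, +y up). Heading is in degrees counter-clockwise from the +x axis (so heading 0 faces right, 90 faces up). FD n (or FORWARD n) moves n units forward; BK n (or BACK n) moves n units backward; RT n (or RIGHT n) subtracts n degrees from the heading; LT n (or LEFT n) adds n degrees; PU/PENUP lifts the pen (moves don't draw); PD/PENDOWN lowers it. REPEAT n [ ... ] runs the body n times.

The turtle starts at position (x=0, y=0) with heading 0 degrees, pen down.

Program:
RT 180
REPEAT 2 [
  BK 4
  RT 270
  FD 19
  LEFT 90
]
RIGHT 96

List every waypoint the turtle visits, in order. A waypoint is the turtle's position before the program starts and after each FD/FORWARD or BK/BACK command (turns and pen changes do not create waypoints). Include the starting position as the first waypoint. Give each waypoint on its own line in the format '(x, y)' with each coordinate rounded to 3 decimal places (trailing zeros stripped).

Executing turtle program step by step:
Start: pos=(0,0), heading=0, pen down
RT 180: heading 0 -> 180
REPEAT 2 [
  -- iteration 1/2 --
  BK 4: (0,0) -> (4,0) [heading=180, draw]
  RT 270: heading 180 -> 270
  FD 19: (4,0) -> (4,-19) [heading=270, draw]
  LT 90: heading 270 -> 0
  -- iteration 2/2 --
  BK 4: (4,-19) -> (0,-19) [heading=0, draw]
  RT 270: heading 0 -> 90
  FD 19: (0,-19) -> (0,0) [heading=90, draw]
  LT 90: heading 90 -> 180
]
RT 96: heading 180 -> 84
Final: pos=(0,0), heading=84, 4 segment(s) drawn
Waypoints (5 total):
(0, 0)
(4, 0)
(4, -19)
(0, -19)
(0, 0)

Answer: (0, 0)
(4, 0)
(4, -19)
(0, -19)
(0, 0)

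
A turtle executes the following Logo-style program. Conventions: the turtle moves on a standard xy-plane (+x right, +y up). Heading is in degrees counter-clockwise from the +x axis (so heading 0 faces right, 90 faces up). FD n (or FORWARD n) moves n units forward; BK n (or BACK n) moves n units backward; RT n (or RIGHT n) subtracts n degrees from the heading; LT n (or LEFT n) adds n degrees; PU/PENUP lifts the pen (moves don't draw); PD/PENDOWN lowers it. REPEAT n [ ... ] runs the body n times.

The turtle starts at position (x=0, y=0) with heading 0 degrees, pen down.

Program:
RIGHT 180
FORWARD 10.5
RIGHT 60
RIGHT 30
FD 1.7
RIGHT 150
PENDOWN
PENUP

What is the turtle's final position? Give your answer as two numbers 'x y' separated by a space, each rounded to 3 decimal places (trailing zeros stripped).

Executing turtle program step by step:
Start: pos=(0,0), heading=0, pen down
RT 180: heading 0 -> 180
FD 10.5: (0,0) -> (-10.5,0) [heading=180, draw]
RT 60: heading 180 -> 120
RT 30: heading 120 -> 90
FD 1.7: (-10.5,0) -> (-10.5,1.7) [heading=90, draw]
RT 150: heading 90 -> 300
PD: pen down
PU: pen up
Final: pos=(-10.5,1.7), heading=300, 2 segment(s) drawn

Answer: -10.5 1.7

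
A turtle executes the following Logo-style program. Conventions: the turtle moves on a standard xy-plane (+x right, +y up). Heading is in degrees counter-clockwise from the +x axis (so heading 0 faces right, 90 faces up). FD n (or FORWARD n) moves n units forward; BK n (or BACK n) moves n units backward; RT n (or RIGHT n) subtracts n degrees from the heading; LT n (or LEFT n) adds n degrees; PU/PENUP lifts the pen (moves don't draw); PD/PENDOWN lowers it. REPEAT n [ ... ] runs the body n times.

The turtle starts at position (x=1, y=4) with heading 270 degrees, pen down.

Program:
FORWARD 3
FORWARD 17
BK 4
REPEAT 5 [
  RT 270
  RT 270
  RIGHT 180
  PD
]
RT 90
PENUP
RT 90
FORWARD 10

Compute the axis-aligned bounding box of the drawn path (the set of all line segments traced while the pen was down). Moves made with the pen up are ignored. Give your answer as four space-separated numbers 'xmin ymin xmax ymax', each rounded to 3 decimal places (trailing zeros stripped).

Answer: 1 -16 1 4

Derivation:
Executing turtle program step by step:
Start: pos=(1,4), heading=270, pen down
FD 3: (1,4) -> (1,1) [heading=270, draw]
FD 17: (1,1) -> (1,-16) [heading=270, draw]
BK 4: (1,-16) -> (1,-12) [heading=270, draw]
REPEAT 5 [
  -- iteration 1/5 --
  RT 270: heading 270 -> 0
  RT 270: heading 0 -> 90
  RT 180: heading 90 -> 270
  PD: pen down
  -- iteration 2/5 --
  RT 270: heading 270 -> 0
  RT 270: heading 0 -> 90
  RT 180: heading 90 -> 270
  PD: pen down
  -- iteration 3/5 --
  RT 270: heading 270 -> 0
  RT 270: heading 0 -> 90
  RT 180: heading 90 -> 270
  PD: pen down
  -- iteration 4/5 --
  RT 270: heading 270 -> 0
  RT 270: heading 0 -> 90
  RT 180: heading 90 -> 270
  PD: pen down
  -- iteration 5/5 --
  RT 270: heading 270 -> 0
  RT 270: heading 0 -> 90
  RT 180: heading 90 -> 270
  PD: pen down
]
RT 90: heading 270 -> 180
PU: pen up
RT 90: heading 180 -> 90
FD 10: (1,-12) -> (1,-2) [heading=90, move]
Final: pos=(1,-2), heading=90, 3 segment(s) drawn

Segment endpoints: x in {1, 1, 1, 1}, y in {-16, -12, 1, 4}
xmin=1, ymin=-16, xmax=1, ymax=4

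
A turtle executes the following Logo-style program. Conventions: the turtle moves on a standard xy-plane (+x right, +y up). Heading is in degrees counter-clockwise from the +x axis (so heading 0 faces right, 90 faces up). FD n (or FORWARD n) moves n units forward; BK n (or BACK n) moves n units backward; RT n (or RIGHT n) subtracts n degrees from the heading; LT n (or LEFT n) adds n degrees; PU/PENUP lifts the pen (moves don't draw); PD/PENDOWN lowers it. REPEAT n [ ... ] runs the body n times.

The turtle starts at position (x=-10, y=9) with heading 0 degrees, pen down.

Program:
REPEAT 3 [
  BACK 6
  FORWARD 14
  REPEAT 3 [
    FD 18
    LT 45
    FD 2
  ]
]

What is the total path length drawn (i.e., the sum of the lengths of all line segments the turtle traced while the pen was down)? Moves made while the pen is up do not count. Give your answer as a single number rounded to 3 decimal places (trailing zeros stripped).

Executing turtle program step by step:
Start: pos=(-10,9), heading=0, pen down
REPEAT 3 [
  -- iteration 1/3 --
  BK 6: (-10,9) -> (-16,9) [heading=0, draw]
  FD 14: (-16,9) -> (-2,9) [heading=0, draw]
  REPEAT 3 [
    -- iteration 1/3 --
    FD 18: (-2,9) -> (16,9) [heading=0, draw]
    LT 45: heading 0 -> 45
    FD 2: (16,9) -> (17.414,10.414) [heading=45, draw]
    -- iteration 2/3 --
    FD 18: (17.414,10.414) -> (30.142,23.142) [heading=45, draw]
    LT 45: heading 45 -> 90
    FD 2: (30.142,23.142) -> (30.142,25.142) [heading=90, draw]
    -- iteration 3/3 --
    FD 18: (30.142,25.142) -> (30.142,43.142) [heading=90, draw]
    LT 45: heading 90 -> 135
    FD 2: (30.142,43.142) -> (28.728,44.556) [heading=135, draw]
  ]
  -- iteration 2/3 --
  BK 6: (28.728,44.556) -> (32.971,40.314) [heading=135, draw]
  FD 14: (32.971,40.314) -> (23.071,50.213) [heading=135, draw]
  REPEAT 3 [
    -- iteration 1/3 --
    FD 18: (23.071,50.213) -> (10.343,62.941) [heading=135, draw]
    LT 45: heading 135 -> 180
    FD 2: (10.343,62.941) -> (8.343,62.941) [heading=180, draw]
    -- iteration 2/3 --
    FD 18: (8.343,62.941) -> (-9.657,62.941) [heading=180, draw]
    LT 45: heading 180 -> 225
    FD 2: (-9.657,62.941) -> (-11.071,61.527) [heading=225, draw]
    -- iteration 3/3 --
    FD 18: (-11.071,61.527) -> (-23.799,48.799) [heading=225, draw]
    LT 45: heading 225 -> 270
    FD 2: (-23.799,48.799) -> (-23.799,46.799) [heading=270, draw]
  ]
  -- iteration 3/3 --
  BK 6: (-23.799,46.799) -> (-23.799,52.799) [heading=270, draw]
  FD 14: (-23.799,52.799) -> (-23.799,38.799) [heading=270, draw]
  REPEAT 3 [
    -- iteration 1/3 --
    FD 18: (-23.799,38.799) -> (-23.799,20.799) [heading=270, draw]
    LT 45: heading 270 -> 315
    FD 2: (-23.799,20.799) -> (-22.385,19.385) [heading=315, draw]
    -- iteration 2/3 --
    FD 18: (-22.385,19.385) -> (-9.657,6.657) [heading=315, draw]
    LT 45: heading 315 -> 0
    FD 2: (-9.657,6.657) -> (-7.657,6.657) [heading=0, draw]
    -- iteration 3/3 --
    FD 18: (-7.657,6.657) -> (10.343,6.657) [heading=0, draw]
    LT 45: heading 0 -> 45
    FD 2: (10.343,6.657) -> (11.757,8.071) [heading=45, draw]
  ]
]
Final: pos=(11.757,8.071), heading=45, 24 segment(s) drawn

Segment lengths:
  seg 1: (-10,9) -> (-16,9), length = 6
  seg 2: (-16,9) -> (-2,9), length = 14
  seg 3: (-2,9) -> (16,9), length = 18
  seg 4: (16,9) -> (17.414,10.414), length = 2
  seg 5: (17.414,10.414) -> (30.142,23.142), length = 18
  seg 6: (30.142,23.142) -> (30.142,25.142), length = 2
  seg 7: (30.142,25.142) -> (30.142,43.142), length = 18
  seg 8: (30.142,43.142) -> (28.728,44.556), length = 2
  seg 9: (28.728,44.556) -> (32.971,40.314), length = 6
  seg 10: (32.971,40.314) -> (23.071,50.213), length = 14
  seg 11: (23.071,50.213) -> (10.343,62.941), length = 18
  seg 12: (10.343,62.941) -> (8.343,62.941), length = 2
  seg 13: (8.343,62.941) -> (-9.657,62.941), length = 18
  seg 14: (-9.657,62.941) -> (-11.071,61.527), length = 2
  seg 15: (-11.071,61.527) -> (-23.799,48.799), length = 18
  seg 16: (-23.799,48.799) -> (-23.799,46.799), length = 2
  seg 17: (-23.799,46.799) -> (-23.799,52.799), length = 6
  seg 18: (-23.799,52.799) -> (-23.799,38.799), length = 14
  seg 19: (-23.799,38.799) -> (-23.799,20.799), length = 18
  seg 20: (-23.799,20.799) -> (-22.385,19.385), length = 2
  seg 21: (-22.385,19.385) -> (-9.657,6.657), length = 18
  seg 22: (-9.657,6.657) -> (-7.657,6.657), length = 2
  seg 23: (-7.657,6.657) -> (10.343,6.657), length = 18
  seg 24: (10.343,6.657) -> (11.757,8.071), length = 2
Total = 240

Answer: 240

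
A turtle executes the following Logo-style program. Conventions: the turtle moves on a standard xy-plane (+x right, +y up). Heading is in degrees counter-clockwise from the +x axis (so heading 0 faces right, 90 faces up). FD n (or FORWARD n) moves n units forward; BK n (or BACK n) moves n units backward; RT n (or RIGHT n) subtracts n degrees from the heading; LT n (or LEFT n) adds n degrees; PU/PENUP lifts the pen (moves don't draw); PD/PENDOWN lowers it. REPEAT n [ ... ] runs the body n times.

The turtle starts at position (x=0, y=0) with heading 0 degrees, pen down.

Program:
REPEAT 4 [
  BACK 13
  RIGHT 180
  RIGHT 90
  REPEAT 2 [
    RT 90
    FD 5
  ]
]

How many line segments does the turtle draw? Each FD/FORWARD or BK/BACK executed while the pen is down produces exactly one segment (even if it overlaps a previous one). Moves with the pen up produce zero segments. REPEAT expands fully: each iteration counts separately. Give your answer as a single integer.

Answer: 12

Derivation:
Executing turtle program step by step:
Start: pos=(0,0), heading=0, pen down
REPEAT 4 [
  -- iteration 1/4 --
  BK 13: (0,0) -> (-13,0) [heading=0, draw]
  RT 180: heading 0 -> 180
  RT 90: heading 180 -> 90
  REPEAT 2 [
    -- iteration 1/2 --
    RT 90: heading 90 -> 0
    FD 5: (-13,0) -> (-8,0) [heading=0, draw]
    -- iteration 2/2 --
    RT 90: heading 0 -> 270
    FD 5: (-8,0) -> (-8,-5) [heading=270, draw]
  ]
  -- iteration 2/4 --
  BK 13: (-8,-5) -> (-8,8) [heading=270, draw]
  RT 180: heading 270 -> 90
  RT 90: heading 90 -> 0
  REPEAT 2 [
    -- iteration 1/2 --
    RT 90: heading 0 -> 270
    FD 5: (-8,8) -> (-8,3) [heading=270, draw]
    -- iteration 2/2 --
    RT 90: heading 270 -> 180
    FD 5: (-8,3) -> (-13,3) [heading=180, draw]
  ]
  -- iteration 3/4 --
  BK 13: (-13,3) -> (0,3) [heading=180, draw]
  RT 180: heading 180 -> 0
  RT 90: heading 0 -> 270
  REPEAT 2 [
    -- iteration 1/2 --
    RT 90: heading 270 -> 180
    FD 5: (0,3) -> (-5,3) [heading=180, draw]
    -- iteration 2/2 --
    RT 90: heading 180 -> 90
    FD 5: (-5,3) -> (-5,8) [heading=90, draw]
  ]
  -- iteration 4/4 --
  BK 13: (-5,8) -> (-5,-5) [heading=90, draw]
  RT 180: heading 90 -> 270
  RT 90: heading 270 -> 180
  REPEAT 2 [
    -- iteration 1/2 --
    RT 90: heading 180 -> 90
    FD 5: (-5,-5) -> (-5,0) [heading=90, draw]
    -- iteration 2/2 --
    RT 90: heading 90 -> 0
    FD 5: (-5,0) -> (0,0) [heading=0, draw]
  ]
]
Final: pos=(0,0), heading=0, 12 segment(s) drawn
Segments drawn: 12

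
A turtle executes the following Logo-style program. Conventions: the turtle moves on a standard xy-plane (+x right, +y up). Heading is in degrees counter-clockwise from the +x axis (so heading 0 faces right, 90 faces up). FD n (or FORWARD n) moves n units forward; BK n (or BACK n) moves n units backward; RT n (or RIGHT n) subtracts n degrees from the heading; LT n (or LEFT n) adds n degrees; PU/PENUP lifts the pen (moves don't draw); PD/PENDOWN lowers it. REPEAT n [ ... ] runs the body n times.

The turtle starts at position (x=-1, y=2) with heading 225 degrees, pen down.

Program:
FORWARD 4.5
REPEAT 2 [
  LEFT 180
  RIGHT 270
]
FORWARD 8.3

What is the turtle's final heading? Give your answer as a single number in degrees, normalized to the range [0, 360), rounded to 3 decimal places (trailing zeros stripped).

Executing turtle program step by step:
Start: pos=(-1,2), heading=225, pen down
FD 4.5: (-1,2) -> (-4.182,-1.182) [heading=225, draw]
REPEAT 2 [
  -- iteration 1/2 --
  LT 180: heading 225 -> 45
  RT 270: heading 45 -> 135
  -- iteration 2/2 --
  LT 180: heading 135 -> 315
  RT 270: heading 315 -> 45
]
FD 8.3: (-4.182,-1.182) -> (1.687,4.687) [heading=45, draw]
Final: pos=(1.687,4.687), heading=45, 2 segment(s) drawn

Answer: 45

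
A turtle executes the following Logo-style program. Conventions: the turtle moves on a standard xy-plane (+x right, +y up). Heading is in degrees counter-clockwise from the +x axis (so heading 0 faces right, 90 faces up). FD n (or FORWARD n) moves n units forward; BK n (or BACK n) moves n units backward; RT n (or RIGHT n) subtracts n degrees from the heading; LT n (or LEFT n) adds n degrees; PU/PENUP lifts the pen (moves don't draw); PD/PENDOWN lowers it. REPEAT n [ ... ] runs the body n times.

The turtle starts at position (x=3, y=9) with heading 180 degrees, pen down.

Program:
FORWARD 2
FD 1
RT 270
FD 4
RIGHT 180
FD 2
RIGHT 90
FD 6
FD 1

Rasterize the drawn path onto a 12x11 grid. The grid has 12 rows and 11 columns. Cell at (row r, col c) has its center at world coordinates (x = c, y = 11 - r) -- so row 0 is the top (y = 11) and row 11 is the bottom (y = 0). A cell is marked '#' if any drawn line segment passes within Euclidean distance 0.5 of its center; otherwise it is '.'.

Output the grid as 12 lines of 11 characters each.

Segment 0: (3,9) -> (1,9)
Segment 1: (1,9) -> (0,9)
Segment 2: (0,9) -> (0,5)
Segment 3: (0,5) -> (-0,7)
Segment 4: (-0,7) -> (6,7)
Segment 5: (6,7) -> (7,7)

Answer: ...........
...........
####.......
#..........
########...
#..........
#..........
...........
...........
...........
...........
...........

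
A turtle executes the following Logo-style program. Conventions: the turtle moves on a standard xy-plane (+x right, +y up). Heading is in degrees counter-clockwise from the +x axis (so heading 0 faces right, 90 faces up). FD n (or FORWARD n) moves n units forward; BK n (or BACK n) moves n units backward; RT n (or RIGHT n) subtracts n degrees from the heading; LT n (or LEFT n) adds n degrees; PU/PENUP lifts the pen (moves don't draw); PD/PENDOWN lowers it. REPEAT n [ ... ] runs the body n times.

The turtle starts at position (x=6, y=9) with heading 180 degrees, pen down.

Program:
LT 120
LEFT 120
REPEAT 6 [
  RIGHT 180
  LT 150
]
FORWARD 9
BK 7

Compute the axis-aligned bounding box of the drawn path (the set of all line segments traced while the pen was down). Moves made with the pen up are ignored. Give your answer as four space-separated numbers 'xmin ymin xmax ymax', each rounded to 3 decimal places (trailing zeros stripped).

Answer: 1.5 1.206 6 9

Derivation:
Executing turtle program step by step:
Start: pos=(6,9), heading=180, pen down
LT 120: heading 180 -> 300
LT 120: heading 300 -> 60
REPEAT 6 [
  -- iteration 1/6 --
  RT 180: heading 60 -> 240
  LT 150: heading 240 -> 30
  -- iteration 2/6 --
  RT 180: heading 30 -> 210
  LT 150: heading 210 -> 0
  -- iteration 3/6 --
  RT 180: heading 0 -> 180
  LT 150: heading 180 -> 330
  -- iteration 4/6 --
  RT 180: heading 330 -> 150
  LT 150: heading 150 -> 300
  -- iteration 5/6 --
  RT 180: heading 300 -> 120
  LT 150: heading 120 -> 270
  -- iteration 6/6 --
  RT 180: heading 270 -> 90
  LT 150: heading 90 -> 240
]
FD 9: (6,9) -> (1.5,1.206) [heading=240, draw]
BK 7: (1.5,1.206) -> (5,7.268) [heading=240, draw]
Final: pos=(5,7.268), heading=240, 2 segment(s) drawn

Segment endpoints: x in {1.5, 5, 6}, y in {1.206, 7.268, 9}
xmin=1.5, ymin=1.206, xmax=6, ymax=9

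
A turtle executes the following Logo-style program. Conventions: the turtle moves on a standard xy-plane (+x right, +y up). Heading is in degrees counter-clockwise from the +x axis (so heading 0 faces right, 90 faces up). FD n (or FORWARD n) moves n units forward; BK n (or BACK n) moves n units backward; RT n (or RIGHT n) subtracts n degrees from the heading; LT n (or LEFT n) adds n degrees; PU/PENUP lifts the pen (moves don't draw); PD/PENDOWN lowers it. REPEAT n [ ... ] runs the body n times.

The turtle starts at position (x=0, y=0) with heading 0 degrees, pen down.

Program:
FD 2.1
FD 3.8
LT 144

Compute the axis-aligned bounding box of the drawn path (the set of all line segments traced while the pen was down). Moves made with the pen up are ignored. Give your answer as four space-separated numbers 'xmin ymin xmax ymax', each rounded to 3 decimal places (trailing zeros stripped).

Executing turtle program step by step:
Start: pos=(0,0), heading=0, pen down
FD 2.1: (0,0) -> (2.1,0) [heading=0, draw]
FD 3.8: (2.1,0) -> (5.9,0) [heading=0, draw]
LT 144: heading 0 -> 144
Final: pos=(5.9,0), heading=144, 2 segment(s) drawn

Segment endpoints: x in {0, 2.1, 5.9}, y in {0}
xmin=0, ymin=0, xmax=5.9, ymax=0

Answer: 0 0 5.9 0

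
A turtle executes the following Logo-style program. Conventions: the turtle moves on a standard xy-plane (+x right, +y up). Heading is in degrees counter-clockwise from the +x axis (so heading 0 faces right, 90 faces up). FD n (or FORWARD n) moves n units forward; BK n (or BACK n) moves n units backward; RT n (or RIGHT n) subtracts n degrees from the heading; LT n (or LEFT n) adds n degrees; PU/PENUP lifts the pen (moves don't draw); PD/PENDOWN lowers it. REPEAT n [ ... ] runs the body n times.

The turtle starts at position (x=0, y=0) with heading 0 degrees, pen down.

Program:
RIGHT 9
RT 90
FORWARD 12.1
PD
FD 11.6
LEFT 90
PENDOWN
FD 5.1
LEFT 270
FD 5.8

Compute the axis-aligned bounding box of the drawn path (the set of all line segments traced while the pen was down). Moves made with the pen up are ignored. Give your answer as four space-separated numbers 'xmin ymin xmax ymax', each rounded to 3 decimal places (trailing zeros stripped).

Executing turtle program step by step:
Start: pos=(0,0), heading=0, pen down
RT 9: heading 0 -> 351
RT 90: heading 351 -> 261
FD 12.1: (0,0) -> (-1.893,-11.951) [heading=261, draw]
PD: pen down
FD 11.6: (-1.893,-11.951) -> (-3.707,-23.408) [heading=261, draw]
LT 90: heading 261 -> 351
PD: pen down
FD 5.1: (-3.707,-23.408) -> (1.33,-24.206) [heading=351, draw]
LT 270: heading 351 -> 261
FD 5.8: (1.33,-24.206) -> (0.422,-29.935) [heading=261, draw]
Final: pos=(0.422,-29.935), heading=261, 4 segment(s) drawn

Segment endpoints: x in {-3.707, -1.893, 0, 0.422, 1.33}, y in {-29.935, -24.206, -23.408, -11.951, 0}
xmin=-3.707, ymin=-29.935, xmax=1.33, ymax=0

Answer: -3.707 -29.935 1.33 0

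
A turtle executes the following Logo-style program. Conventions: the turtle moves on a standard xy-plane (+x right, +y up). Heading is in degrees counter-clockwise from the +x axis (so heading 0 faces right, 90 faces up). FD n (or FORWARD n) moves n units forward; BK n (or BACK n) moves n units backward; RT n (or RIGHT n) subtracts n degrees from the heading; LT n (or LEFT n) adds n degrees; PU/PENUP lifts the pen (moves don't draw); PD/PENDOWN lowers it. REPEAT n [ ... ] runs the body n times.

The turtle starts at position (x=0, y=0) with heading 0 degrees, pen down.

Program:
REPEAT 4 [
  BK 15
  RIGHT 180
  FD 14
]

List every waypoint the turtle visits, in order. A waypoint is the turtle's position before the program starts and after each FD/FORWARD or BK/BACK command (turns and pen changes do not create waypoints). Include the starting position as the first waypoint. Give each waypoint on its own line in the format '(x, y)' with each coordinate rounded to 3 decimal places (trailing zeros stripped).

Answer: (0, 0)
(-15, 0)
(-29, 0)
(-14, 0)
(0, 0)
(-15, 0)
(-29, 0)
(-14, 0)
(0, 0)

Derivation:
Executing turtle program step by step:
Start: pos=(0,0), heading=0, pen down
REPEAT 4 [
  -- iteration 1/4 --
  BK 15: (0,0) -> (-15,0) [heading=0, draw]
  RT 180: heading 0 -> 180
  FD 14: (-15,0) -> (-29,0) [heading=180, draw]
  -- iteration 2/4 --
  BK 15: (-29,0) -> (-14,0) [heading=180, draw]
  RT 180: heading 180 -> 0
  FD 14: (-14,0) -> (0,0) [heading=0, draw]
  -- iteration 3/4 --
  BK 15: (0,0) -> (-15,0) [heading=0, draw]
  RT 180: heading 0 -> 180
  FD 14: (-15,0) -> (-29,0) [heading=180, draw]
  -- iteration 4/4 --
  BK 15: (-29,0) -> (-14,0) [heading=180, draw]
  RT 180: heading 180 -> 0
  FD 14: (-14,0) -> (0,0) [heading=0, draw]
]
Final: pos=(0,0), heading=0, 8 segment(s) drawn
Waypoints (9 total):
(0, 0)
(-15, 0)
(-29, 0)
(-14, 0)
(0, 0)
(-15, 0)
(-29, 0)
(-14, 0)
(0, 0)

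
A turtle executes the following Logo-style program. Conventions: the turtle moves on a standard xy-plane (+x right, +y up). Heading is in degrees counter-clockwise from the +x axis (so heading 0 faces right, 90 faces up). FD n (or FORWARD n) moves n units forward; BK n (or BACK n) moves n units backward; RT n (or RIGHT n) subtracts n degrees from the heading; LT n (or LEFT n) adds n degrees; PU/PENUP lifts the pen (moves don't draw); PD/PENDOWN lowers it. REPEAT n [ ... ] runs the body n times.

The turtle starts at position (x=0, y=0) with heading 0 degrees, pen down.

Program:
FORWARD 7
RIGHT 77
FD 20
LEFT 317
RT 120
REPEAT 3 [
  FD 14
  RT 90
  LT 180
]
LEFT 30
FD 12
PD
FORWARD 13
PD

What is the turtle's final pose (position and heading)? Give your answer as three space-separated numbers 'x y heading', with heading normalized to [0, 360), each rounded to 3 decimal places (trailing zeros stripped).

Executing turtle program step by step:
Start: pos=(0,0), heading=0, pen down
FD 7: (0,0) -> (7,0) [heading=0, draw]
RT 77: heading 0 -> 283
FD 20: (7,0) -> (11.499,-19.487) [heading=283, draw]
LT 317: heading 283 -> 240
RT 120: heading 240 -> 120
REPEAT 3 [
  -- iteration 1/3 --
  FD 14: (11.499,-19.487) -> (4.499,-7.363) [heading=120, draw]
  RT 90: heading 120 -> 30
  LT 180: heading 30 -> 210
  -- iteration 2/3 --
  FD 14: (4.499,-7.363) -> (-7.625,-14.363) [heading=210, draw]
  RT 90: heading 210 -> 120
  LT 180: heading 120 -> 300
  -- iteration 3/3 --
  FD 14: (-7.625,-14.363) -> (-0.625,-26.487) [heading=300, draw]
  RT 90: heading 300 -> 210
  LT 180: heading 210 -> 30
]
LT 30: heading 30 -> 60
FD 12: (-0.625,-26.487) -> (5.375,-16.095) [heading=60, draw]
PD: pen down
FD 13: (5.375,-16.095) -> (11.875,-4.837) [heading=60, draw]
PD: pen down
Final: pos=(11.875,-4.837), heading=60, 7 segment(s) drawn

Answer: 11.875 -4.837 60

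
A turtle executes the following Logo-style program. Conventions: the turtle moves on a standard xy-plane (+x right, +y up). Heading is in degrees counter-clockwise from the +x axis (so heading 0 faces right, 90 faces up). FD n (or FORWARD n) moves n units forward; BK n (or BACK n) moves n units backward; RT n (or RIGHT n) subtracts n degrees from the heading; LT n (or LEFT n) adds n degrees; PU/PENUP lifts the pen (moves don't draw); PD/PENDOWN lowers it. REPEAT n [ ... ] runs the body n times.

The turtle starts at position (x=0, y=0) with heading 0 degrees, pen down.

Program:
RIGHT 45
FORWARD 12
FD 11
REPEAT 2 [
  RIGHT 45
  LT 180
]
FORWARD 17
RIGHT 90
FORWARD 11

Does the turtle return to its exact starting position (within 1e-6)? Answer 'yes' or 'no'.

Answer: no

Derivation:
Executing turtle program step by step:
Start: pos=(0,0), heading=0, pen down
RT 45: heading 0 -> 315
FD 12: (0,0) -> (8.485,-8.485) [heading=315, draw]
FD 11: (8.485,-8.485) -> (16.263,-16.263) [heading=315, draw]
REPEAT 2 [
  -- iteration 1/2 --
  RT 45: heading 315 -> 270
  LT 180: heading 270 -> 90
  -- iteration 2/2 --
  RT 45: heading 90 -> 45
  LT 180: heading 45 -> 225
]
FD 17: (16.263,-16.263) -> (4.243,-28.284) [heading=225, draw]
RT 90: heading 225 -> 135
FD 11: (4.243,-28.284) -> (-3.536,-20.506) [heading=135, draw]
Final: pos=(-3.536,-20.506), heading=135, 4 segment(s) drawn

Start position: (0, 0)
Final position: (-3.536, -20.506)
Distance = 20.809; >= 1e-6 -> NOT closed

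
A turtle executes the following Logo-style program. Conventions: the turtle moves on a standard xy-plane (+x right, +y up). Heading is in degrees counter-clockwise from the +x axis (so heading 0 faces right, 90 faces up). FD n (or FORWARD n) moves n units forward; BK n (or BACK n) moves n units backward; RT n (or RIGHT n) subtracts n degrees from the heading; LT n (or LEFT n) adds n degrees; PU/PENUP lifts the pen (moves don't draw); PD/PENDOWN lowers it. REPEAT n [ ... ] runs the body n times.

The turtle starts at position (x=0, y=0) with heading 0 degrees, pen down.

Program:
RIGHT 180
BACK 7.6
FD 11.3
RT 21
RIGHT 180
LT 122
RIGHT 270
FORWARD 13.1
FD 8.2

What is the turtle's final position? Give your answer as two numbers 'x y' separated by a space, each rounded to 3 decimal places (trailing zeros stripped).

Answer: -24.609 -4.064

Derivation:
Executing turtle program step by step:
Start: pos=(0,0), heading=0, pen down
RT 180: heading 0 -> 180
BK 7.6: (0,0) -> (7.6,0) [heading=180, draw]
FD 11.3: (7.6,0) -> (-3.7,0) [heading=180, draw]
RT 21: heading 180 -> 159
RT 180: heading 159 -> 339
LT 122: heading 339 -> 101
RT 270: heading 101 -> 191
FD 13.1: (-3.7,0) -> (-16.559,-2.5) [heading=191, draw]
FD 8.2: (-16.559,-2.5) -> (-24.609,-4.064) [heading=191, draw]
Final: pos=(-24.609,-4.064), heading=191, 4 segment(s) drawn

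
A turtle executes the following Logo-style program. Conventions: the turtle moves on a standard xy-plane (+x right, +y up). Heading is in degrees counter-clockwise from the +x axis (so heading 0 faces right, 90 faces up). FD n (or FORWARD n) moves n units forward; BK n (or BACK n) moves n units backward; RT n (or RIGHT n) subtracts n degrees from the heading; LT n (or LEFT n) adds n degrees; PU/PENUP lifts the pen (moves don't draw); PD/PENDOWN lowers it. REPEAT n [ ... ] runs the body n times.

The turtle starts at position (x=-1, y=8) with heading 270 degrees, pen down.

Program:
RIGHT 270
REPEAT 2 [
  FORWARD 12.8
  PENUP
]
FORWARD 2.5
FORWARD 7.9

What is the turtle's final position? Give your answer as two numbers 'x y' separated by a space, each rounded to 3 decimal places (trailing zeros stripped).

Executing turtle program step by step:
Start: pos=(-1,8), heading=270, pen down
RT 270: heading 270 -> 0
REPEAT 2 [
  -- iteration 1/2 --
  FD 12.8: (-1,8) -> (11.8,8) [heading=0, draw]
  PU: pen up
  -- iteration 2/2 --
  FD 12.8: (11.8,8) -> (24.6,8) [heading=0, move]
  PU: pen up
]
FD 2.5: (24.6,8) -> (27.1,8) [heading=0, move]
FD 7.9: (27.1,8) -> (35,8) [heading=0, move]
Final: pos=(35,8), heading=0, 1 segment(s) drawn

Answer: 35 8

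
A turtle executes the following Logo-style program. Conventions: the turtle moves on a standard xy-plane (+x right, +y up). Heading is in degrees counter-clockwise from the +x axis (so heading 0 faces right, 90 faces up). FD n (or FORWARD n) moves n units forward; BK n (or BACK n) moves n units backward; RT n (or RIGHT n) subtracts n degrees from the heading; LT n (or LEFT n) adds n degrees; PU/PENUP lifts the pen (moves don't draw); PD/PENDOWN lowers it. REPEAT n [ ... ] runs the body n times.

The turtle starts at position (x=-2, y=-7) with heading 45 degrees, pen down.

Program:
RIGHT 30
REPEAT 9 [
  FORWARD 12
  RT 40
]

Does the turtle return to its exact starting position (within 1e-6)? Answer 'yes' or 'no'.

Executing turtle program step by step:
Start: pos=(-2,-7), heading=45, pen down
RT 30: heading 45 -> 15
REPEAT 9 [
  -- iteration 1/9 --
  FD 12: (-2,-7) -> (9.591,-3.894) [heading=15, draw]
  RT 40: heading 15 -> 335
  -- iteration 2/9 --
  FD 12: (9.591,-3.894) -> (20.467,-8.966) [heading=335, draw]
  RT 40: heading 335 -> 295
  -- iteration 3/9 --
  FD 12: (20.467,-8.966) -> (25.538,-19.841) [heading=295, draw]
  RT 40: heading 295 -> 255
  -- iteration 4/9 --
  FD 12: (25.538,-19.841) -> (22.432,-31.432) [heading=255, draw]
  RT 40: heading 255 -> 215
  -- iteration 5/9 --
  FD 12: (22.432,-31.432) -> (12.603,-38.315) [heading=215, draw]
  RT 40: heading 215 -> 175
  -- iteration 6/9 --
  FD 12: (12.603,-38.315) -> (0.648,-37.269) [heading=175, draw]
  RT 40: heading 175 -> 135
  -- iteration 7/9 --
  FD 12: (0.648,-37.269) -> (-7.837,-28.784) [heading=135, draw]
  RT 40: heading 135 -> 95
  -- iteration 8/9 --
  FD 12: (-7.837,-28.784) -> (-8.883,-16.83) [heading=95, draw]
  RT 40: heading 95 -> 55
  -- iteration 9/9 --
  FD 12: (-8.883,-16.83) -> (-2,-7) [heading=55, draw]
  RT 40: heading 55 -> 15
]
Final: pos=(-2,-7), heading=15, 9 segment(s) drawn

Start position: (-2, -7)
Final position: (-2, -7)
Distance = 0; < 1e-6 -> CLOSED

Answer: yes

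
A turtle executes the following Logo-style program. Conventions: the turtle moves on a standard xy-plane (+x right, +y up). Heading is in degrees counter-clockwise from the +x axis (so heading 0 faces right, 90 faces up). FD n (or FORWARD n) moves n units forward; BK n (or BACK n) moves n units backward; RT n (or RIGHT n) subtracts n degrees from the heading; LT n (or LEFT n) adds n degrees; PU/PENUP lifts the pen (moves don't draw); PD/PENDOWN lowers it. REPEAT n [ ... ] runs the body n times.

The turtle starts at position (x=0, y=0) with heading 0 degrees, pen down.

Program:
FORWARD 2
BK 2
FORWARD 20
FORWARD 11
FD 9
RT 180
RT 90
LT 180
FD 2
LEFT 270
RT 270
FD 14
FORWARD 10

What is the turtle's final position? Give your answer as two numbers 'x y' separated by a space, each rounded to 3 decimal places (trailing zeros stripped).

Answer: 40 -26

Derivation:
Executing turtle program step by step:
Start: pos=(0,0), heading=0, pen down
FD 2: (0,0) -> (2,0) [heading=0, draw]
BK 2: (2,0) -> (0,0) [heading=0, draw]
FD 20: (0,0) -> (20,0) [heading=0, draw]
FD 11: (20,0) -> (31,0) [heading=0, draw]
FD 9: (31,0) -> (40,0) [heading=0, draw]
RT 180: heading 0 -> 180
RT 90: heading 180 -> 90
LT 180: heading 90 -> 270
FD 2: (40,0) -> (40,-2) [heading=270, draw]
LT 270: heading 270 -> 180
RT 270: heading 180 -> 270
FD 14: (40,-2) -> (40,-16) [heading=270, draw]
FD 10: (40,-16) -> (40,-26) [heading=270, draw]
Final: pos=(40,-26), heading=270, 8 segment(s) drawn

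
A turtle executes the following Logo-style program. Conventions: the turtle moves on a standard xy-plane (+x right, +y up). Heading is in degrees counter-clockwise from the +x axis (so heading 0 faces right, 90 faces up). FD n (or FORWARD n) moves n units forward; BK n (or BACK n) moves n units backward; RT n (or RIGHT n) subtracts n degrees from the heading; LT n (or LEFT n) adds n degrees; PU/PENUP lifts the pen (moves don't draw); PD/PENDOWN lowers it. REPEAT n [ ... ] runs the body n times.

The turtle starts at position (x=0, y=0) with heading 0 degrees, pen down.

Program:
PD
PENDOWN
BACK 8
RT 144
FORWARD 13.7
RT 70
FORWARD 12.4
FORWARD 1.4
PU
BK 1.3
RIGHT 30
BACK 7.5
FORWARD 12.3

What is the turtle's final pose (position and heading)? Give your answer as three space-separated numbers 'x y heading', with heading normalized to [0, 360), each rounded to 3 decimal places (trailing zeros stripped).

Answer: -31.551 3.251 116

Derivation:
Executing turtle program step by step:
Start: pos=(0,0), heading=0, pen down
PD: pen down
PD: pen down
BK 8: (0,0) -> (-8,0) [heading=0, draw]
RT 144: heading 0 -> 216
FD 13.7: (-8,0) -> (-19.084,-8.053) [heading=216, draw]
RT 70: heading 216 -> 146
FD 12.4: (-19.084,-8.053) -> (-29.364,-1.119) [heading=146, draw]
FD 1.4: (-29.364,-1.119) -> (-30.524,-0.336) [heading=146, draw]
PU: pen up
BK 1.3: (-30.524,-0.336) -> (-29.447,-1.063) [heading=146, move]
RT 30: heading 146 -> 116
BK 7.5: (-29.447,-1.063) -> (-26.159,-7.804) [heading=116, move]
FD 12.3: (-26.159,-7.804) -> (-31.551,3.251) [heading=116, move]
Final: pos=(-31.551,3.251), heading=116, 4 segment(s) drawn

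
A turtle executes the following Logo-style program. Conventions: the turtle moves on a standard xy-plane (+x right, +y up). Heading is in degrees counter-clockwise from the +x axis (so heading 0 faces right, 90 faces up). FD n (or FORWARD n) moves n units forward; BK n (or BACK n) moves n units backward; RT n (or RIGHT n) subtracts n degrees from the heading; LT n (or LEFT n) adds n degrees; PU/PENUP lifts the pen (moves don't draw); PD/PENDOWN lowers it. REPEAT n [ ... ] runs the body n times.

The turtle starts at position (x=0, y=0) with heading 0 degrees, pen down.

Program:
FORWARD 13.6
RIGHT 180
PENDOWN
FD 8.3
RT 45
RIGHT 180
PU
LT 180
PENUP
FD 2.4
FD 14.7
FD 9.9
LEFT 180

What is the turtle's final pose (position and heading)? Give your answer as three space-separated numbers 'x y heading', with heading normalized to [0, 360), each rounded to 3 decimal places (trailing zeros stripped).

Executing turtle program step by step:
Start: pos=(0,0), heading=0, pen down
FD 13.6: (0,0) -> (13.6,0) [heading=0, draw]
RT 180: heading 0 -> 180
PD: pen down
FD 8.3: (13.6,0) -> (5.3,0) [heading=180, draw]
RT 45: heading 180 -> 135
RT 180: heading 135 -> 315
PU: pen up
LT 180: heading 315 -> 135
PU: pen up
FD 2.4: (5.3,0) -> (3.603,1.697) [heading=135, move]
FD 14.7: (3.603,1.697) -> (-6.792,12.092) [heading=135, move]
FD 9.9: (-6.792,12.092) -> (-13.792,19.092) [heading=135, move]
LT 180: heading 135 -> 315
Final: pos=(-13.792,19.092), heading=315, 2 segment(s) drawn

Answer: -13.792 19.092 315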